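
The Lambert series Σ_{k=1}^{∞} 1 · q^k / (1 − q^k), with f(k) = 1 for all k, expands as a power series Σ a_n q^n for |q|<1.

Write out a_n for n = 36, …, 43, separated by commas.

9, 2, 4, 4, 8, 2, 8, 2

q^36  k|36↦f(k): 1:1 2:1 3:1 4:1 6:1 9:1 12:1 18:1 36:1  a_36=9
n=37: 1·37 37·1  f→[1+1]=2
q^38  k|38↦f(k): 1:1 2:1 19:1 38:1  a_38=4
n=39: 1·39 3·13 13·3 39·1  f→[1+1+1+1]=4
[q^40] f(1)=1,f(2)=1,f(4)=1,f(5)=1,f(8)=1,f(10)=1,f(20)=1,f(40)=1 ⇒ 8
[q^41] f(1)=1,f(41)=1 ⇒ 2
n=42: 1·42 2·21 3·14 6·7 7·6 14·3 21·2 42·1  f→[1+1+1+1+1+1+1+1]=8
d|43:{43,1}  Σf=1+1=2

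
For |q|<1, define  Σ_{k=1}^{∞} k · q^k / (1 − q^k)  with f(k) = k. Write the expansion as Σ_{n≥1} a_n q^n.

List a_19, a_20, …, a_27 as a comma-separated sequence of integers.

n=19: 1·19 19·1  f→[1+19]=20
[q^20] f(1)=1,f(2)=2,f(4)=4,f(5)=5,f(10)=10,f(20)=20 ⇒ 42
q^21  k|21↦f(k): 1:1 3:3 7:7 21:21  a_21=32
q^22  k|22↦f(k): 22:22 11:11 2:2 1:1  a_22=36
q^23  k|23↦f(k): 23:23 1:1  a_23=24
q^24  k|24↦f(k): 24:24 12:12 8:8 6:6 4:4 3:3 2:2 1:1  a_24=60
q^25  k|25↦f(k): 1:1 5:5 25:25  a_25=31
n=26: 1·26 2·13 13·2 26·1  f→[1+2+13+26]=42
n=27: 1·27 3·9 9·3 27·1  f→[1+3+9+27]=40

20, 42, 32, 36, 24, 60, 31, 42, 40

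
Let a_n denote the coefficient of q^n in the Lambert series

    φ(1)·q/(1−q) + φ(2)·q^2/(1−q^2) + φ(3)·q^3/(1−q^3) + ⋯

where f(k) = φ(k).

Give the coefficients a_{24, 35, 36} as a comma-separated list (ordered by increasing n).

[q^24] φ(1)=1,φ(2)=1,φ(3)=2,φ(4)=2,φ(6)=2,φ(8)=4,φ(12)=4,φ(24)=8 ⇒ 24
d|35:{35,7,5,1}  Σφ=24+6+4+1=35
n=36: 36·1 18·2 12·3 9·4 6·6 4·9 3·12 2·18 1·36  φ→[12+6+4+6+2+2+2+1+1]=36

24, 35, 36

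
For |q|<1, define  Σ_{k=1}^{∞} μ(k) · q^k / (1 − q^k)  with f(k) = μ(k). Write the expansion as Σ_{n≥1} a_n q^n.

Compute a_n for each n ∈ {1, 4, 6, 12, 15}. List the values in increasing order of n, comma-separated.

d|1:{1}  Σμ=1=1
[q^4] μ(4)=0,μ(2)=-1,μ(1)=1 ⇒ 0
d|6:{6,3,2,1}  Σμ=1+(-1)+(-1)+1=0
d|12:{12,6,4,3,2,1}  Σμ=0+1+0+(-1)+(-1)+1=0
d|15:{15,5,3,1}  Σμ=1+(-1)+(-1)+1=0

1, 0, 0, 0, 0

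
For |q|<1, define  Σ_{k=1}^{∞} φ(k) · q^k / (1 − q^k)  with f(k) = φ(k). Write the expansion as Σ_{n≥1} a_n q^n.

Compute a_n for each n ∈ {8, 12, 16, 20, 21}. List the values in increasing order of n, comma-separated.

n=8: 1·8 2·4 4·2 8·1  φ→[1+1+2+4]=8
q^12  k|12↦φ(k): 12:4 6:2 4:2 3:2 2:1 1:1  a_12=12
[q^16] φ(1)=1,φ(2)=1,φ(4)=2,φ(8)=4,φ(16)=8 ⇒ 16
d|20:{20,10,5,4,2,1}  Σφ=8+4+4+2+1+1=20
n=21: 1·21 3·7 7·3 21·1  φ→[1+2+6+12]=21

8, 12, 16, 20, 21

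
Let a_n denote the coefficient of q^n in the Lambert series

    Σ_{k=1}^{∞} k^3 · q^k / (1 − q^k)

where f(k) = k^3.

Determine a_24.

[q^24] f(24)=13824,f(12)=1728,f(8)=512,f(6)=216,f(4)=64,f(3)=27,f(2)=8,f(1)=1 ⇒ 16380

a_24 = 16380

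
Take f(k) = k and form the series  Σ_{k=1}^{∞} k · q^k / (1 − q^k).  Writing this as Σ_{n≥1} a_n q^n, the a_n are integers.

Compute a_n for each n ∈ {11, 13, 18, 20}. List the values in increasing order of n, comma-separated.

[q^11] f(11)=11,f(1)=1 ⇒ 12
q^13  k|13↦f(k): 13:13 1:1  a_13=14
n=18: 18·1 9·2 6·3 3·6 2·9 1·18  f→[18+9+6+3+2+1]=39
n=20: 20·1 10·2 5·4 4·5 2·10 1·20  f→[20+10+5+4+2+1]=42

12, 14, 39, 42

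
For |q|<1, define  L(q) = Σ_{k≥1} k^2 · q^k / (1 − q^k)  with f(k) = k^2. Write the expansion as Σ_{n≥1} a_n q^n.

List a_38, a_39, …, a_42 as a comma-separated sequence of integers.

n=38: 1·38 2·19 19·2 38·1  f→[1+4+361+1444]=1810
q^39  k|39↦f(k): 1:1 3:9 13:169 39:1521  a_39=1700
d|40:{1,2,4,5,8,10,20,40}  Σf=1+4+16+25+64+100+400+1600=2210
d|41:{41,1}  Σf=1681+1=1682
n=42: 42·1 21·2 14·3 7·6 6·7 3·14 2·21 1·42  f→[1764+441+196+49+36+9+4+1]=2500

1810, 1700, 2210, 1682, 2500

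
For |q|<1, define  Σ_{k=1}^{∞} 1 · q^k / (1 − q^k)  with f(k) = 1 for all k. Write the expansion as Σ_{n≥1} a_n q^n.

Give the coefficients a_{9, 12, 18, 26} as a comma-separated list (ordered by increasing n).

n=9: 9·1 3·3 1·9  f→[1+1+1]=3
n=12: 1·12 2·6 3·4 4·3 6·2 12·1  f→[1+1+1+1+1+1]=6
d|18:{18,9,6,3,2,1}  Σf=1+1+1+1+1+1=6
n=26: 1·26 2·13 13·2 26·1  f→[1+1+1+1]=4

3, 6, 6, 4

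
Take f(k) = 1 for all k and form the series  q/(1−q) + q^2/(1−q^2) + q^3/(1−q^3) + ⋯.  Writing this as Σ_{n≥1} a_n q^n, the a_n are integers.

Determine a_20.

q^20  k|20↦f(k): 20:1 10:1 5:1 4:1 2:1 1:1  a_20=6

a_20 = 6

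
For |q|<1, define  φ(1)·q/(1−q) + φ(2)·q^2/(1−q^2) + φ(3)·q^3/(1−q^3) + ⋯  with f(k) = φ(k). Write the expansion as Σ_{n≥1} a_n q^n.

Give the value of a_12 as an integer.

q^12  k|12↦φ(k): 12:4 6:2 4:2 3:2 2:1 1:1  a_12=12

a_12 = 12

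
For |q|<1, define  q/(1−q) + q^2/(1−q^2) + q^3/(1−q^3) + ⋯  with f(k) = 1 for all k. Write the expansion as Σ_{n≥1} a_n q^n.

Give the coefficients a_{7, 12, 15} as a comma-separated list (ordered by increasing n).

2, 6, 4

[q^7] f(1)=1,f(7)=1 ⇒ 2
d|12:{12,6,4,3,2,1}  Σf=1+1+1+1+1+1=6
d|15:{15,5,3,1}  Σf=1+1+1+1=4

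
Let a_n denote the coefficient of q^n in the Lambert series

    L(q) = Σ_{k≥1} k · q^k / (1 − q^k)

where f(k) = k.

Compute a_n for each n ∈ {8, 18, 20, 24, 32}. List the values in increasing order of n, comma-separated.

15, 39, 42, 60, 63

d|8:{1,2,4,8}  Σf=1+2+4+8=15
[q^18] f(1)=1,f(2)=2,f(3)=3,f(6)=6,f(9)=9,f(18)=18 ⇒ 39
q^20  k|20↦f(k): 1:1 2:2 4:4 5:5 10:10 20:20  a_20=42
n=24: 1·24 2·12 3·8 4·6 6·4 8·3 12·2 24·1  f→[1+2+3+4+6+8+12+24]=60
[q^32] f(32)=32,f(16)=16,f(8)=8,f(4)=4,f(2)=2,f(1)=1 ⇒ 63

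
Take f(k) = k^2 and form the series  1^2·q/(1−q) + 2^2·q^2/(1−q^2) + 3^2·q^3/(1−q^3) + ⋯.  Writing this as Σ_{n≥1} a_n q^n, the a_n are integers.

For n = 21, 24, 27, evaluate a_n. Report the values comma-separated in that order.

500, 850, 820

d|21:{1,3,7,21}  Σf=1+9+49+441=500
n=24: 1·24 2·12 3·8 4·6 6·4 8·3 12·2 24·1  f→[1+4+9+16+36+64+144+576]=850
d|27:{1,3,9,27}  Σf=1+9+81+729=820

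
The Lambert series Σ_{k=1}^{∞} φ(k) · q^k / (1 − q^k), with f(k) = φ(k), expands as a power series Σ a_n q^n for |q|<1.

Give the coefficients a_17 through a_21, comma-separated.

d|17:{17,1}  Σφ=16+1=17
[q^18] φ(1)=1,φ(2)=1,φ(3)=2,φ(6)=2,φ(9)=6,φ(18)=6 ⇒ 18
d|19:{1,19}  Σφ=1+18=19
[q^20] φ(20)=8,φ(10)=4,φ(5)=4,φ(4)=2,φ(2)=1,φ(1)=1 ⇒ 20
q^21  k|21↦φ(k): 1:1 3:2 7:6 21:12  a_21=21

17, 18, 19, 20, 21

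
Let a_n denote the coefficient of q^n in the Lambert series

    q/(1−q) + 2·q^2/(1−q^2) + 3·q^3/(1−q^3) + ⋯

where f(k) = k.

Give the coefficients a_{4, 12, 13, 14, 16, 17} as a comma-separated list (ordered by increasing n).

d|4:{1,2,4}  Σf=1+2+4=7
n=12: 1·12 2·6 3·4 4·3 6·2 12·1  f→[1+2+3+4+6+12]=28
q^13  k|13↦f(k): 1:1 13:13  a_13=14
q^14  k|14↦f(k): 1:1 2:2 7:7 14:14  a_14=24
[q^16] f(16)=16,f(8)=8,f(4)=4,f(2)=2,f(1)=1 ⇒ 31
q^17  k|17↦f(k): 17:17 1:1  a_17=18

7, 28, 14, 24, 31, 18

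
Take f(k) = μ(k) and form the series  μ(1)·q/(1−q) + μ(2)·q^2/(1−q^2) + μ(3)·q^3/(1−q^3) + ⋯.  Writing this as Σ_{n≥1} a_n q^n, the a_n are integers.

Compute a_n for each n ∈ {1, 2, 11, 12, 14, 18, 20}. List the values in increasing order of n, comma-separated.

q^1  k|1↦μ(k): 1:1  a_1=1
n=2: 1·2 2·1  μ→[1+(-1)]=0
q^11  k|11↦μ(k): 11:-1 1:1  a_11=0
[q^12] μ(1)=1,μ(2)=-1,μ(3)=-1,μ(4)=0,μ(6)=1,μ(12)=0 ⇒ 0
q^14  k|14↦μ(k): 1:1 2:-1 7:-1 14:1  a_14=0
n=18: 1·18 2·9 3·6 6·3 9·2 18·1  μ→[1+(-1)+(-1)+1+0+0]=0
d|20:{20,10,5,4,2,1}  Σμ=0+1+(-1)+0+(-1)+1=0

1, 0, 0, 0, 0, 0, 0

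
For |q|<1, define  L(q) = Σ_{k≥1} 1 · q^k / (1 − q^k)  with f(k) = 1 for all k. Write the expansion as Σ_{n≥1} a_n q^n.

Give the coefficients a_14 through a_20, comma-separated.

4, 4, 5, 2, 6, 2, 6

q^14  k|14↦f(k): 1:1 2:1 7:1 14:1  a_14=4
[q^15] f(1)=1,f(3)=1,f(5)=1,f(15)=1 ⇒ 4
d|16:{16,8,4,2,1}  Σf=1+1+1+1+1=5
n=17: 1·17 17·1  f→[1+1]=2
q^18  k|18↦f(k): 18:1 9:1 6:1 3:1 2:1 1:1  a_18=6
[q^19] f(1)=1,f(19)=1 ⇒ 2
d|20:{1,2,4,5,10,20}  Σf=1+1+1+1+1+1=6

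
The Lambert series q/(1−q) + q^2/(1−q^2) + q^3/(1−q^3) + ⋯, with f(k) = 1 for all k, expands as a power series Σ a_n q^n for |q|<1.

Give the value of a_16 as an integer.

n=16: 16·1 8·2 4·4 2·8 1·16  f→[1+1+1+1+1]=5

a_16 = 5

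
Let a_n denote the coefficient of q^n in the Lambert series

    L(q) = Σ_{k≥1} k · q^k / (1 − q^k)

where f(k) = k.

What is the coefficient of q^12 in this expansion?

q^12  k|12↦f(k): 12:12 6:6 4:4 3:3 2:2 1:1  a_12=28

a_12 = 28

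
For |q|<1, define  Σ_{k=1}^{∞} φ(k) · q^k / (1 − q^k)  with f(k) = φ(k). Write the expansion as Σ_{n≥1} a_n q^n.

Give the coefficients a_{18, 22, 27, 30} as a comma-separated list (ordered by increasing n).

d|18:{18,9,6,3,2,1}  Σφ=6+6+2+2+1+1=18
q^22  k|22↦φ(k): 22:10 11:10 2:1 1:1  a_22=22
d|27:{27,9,3,1}  Σφ=18+6+2+1=27
q^30  k|30↦φ(k): 30:8 15:8 10:4 6:2 5:4 3:2 2:1 1:1  a_30=30

18, 22, 27, 30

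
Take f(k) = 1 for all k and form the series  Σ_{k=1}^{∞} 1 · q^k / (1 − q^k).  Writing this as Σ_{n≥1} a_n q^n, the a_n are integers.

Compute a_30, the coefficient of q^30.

q^30  k|30↦f(k): 30:1 15:1 10:1 6:1 5:1 3:1 2:1 1:1  a_30=8

a_30 = 8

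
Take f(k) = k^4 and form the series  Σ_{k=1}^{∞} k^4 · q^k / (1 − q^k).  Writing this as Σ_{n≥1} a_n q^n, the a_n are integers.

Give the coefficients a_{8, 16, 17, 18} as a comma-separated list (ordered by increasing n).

q^8  k|8↦f(k): 8:4096 4:256 2:16 1:1  a_8=4369
[q^16] f(1)=1,f(2)=16,f(4)=256,f(8)=4096,f(16)=65536 ⇒ 69905
n=17: 1·17 17·1  f→[1+83521]=83522
d|18:{1,2,3,6,9,18}  Σf=1+16+81+1296+6561+104976=112931

4369, 69905, 83522, 112931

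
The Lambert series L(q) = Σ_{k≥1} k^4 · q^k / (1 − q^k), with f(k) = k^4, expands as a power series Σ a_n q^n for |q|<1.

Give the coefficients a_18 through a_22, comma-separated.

112931, 130322, 170898, 196964, 248914

d|18:{18,9,6,3,2,1}  Σf=104976+6561+1296+81+16+1=112931
n=19: 1·19 19·1  f→[1+130321]=130322
q^20  k|20↦f(k): 20:160000 10:10000 5:625 4:256 2:16 1:1  a_20=170898
q^21  k|21↦f(k): 1:1 3:81 7:2401 21:194481  a_21=196964
d|22:{22,11,2,1}  Σf=234256+14641+16+1=248914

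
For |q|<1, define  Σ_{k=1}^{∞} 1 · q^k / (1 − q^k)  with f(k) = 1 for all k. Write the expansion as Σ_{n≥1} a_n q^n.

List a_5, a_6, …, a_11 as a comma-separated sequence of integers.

2, 4, 2, 4, 3, 4, 2

[q^5] f(5)=1,f(1)=1 ⇒ 2
d|6:{1,2,3,6}  Σf=1+1+1+1=4
[q^7] f(7)=1,f(1)=1 ⇒ 2
q^8  k|8↦f(k): 1:1 2:1 4:1 8:1  a_8=4
d|9:{9,3,1}  Σf=1+1+1=3
q^10  k|10↦f(k): 10:1 5:1 2:1 1:1  a_10=4
d|11:{1,11}  Σf=1+1=2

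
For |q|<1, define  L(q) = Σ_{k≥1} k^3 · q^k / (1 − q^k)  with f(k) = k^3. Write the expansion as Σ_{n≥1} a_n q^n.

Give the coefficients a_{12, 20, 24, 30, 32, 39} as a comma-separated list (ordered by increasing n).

2044, 9198, 16380, 31752, 37449, 61544

q^12  k|12↦f(k): 12:1728 6:216 4:64 3:27 2:8 1:1  a_12=2044
d|20:{1,2,4,5,10,20}  Σf=1+8+64+125+1000+8000=9198
n=24: 24·1 12·2 8·3 6·4 4·6 3·8 2·12 1·24  f→[13824+1728+512+216+64+27+8+1]=16380
[q^30] f(1)=1,f(2)=8,f(3)=27,f(5)=125,f(6)=216,f(10)=1000,f(15)=3375,f(30)=27000 ⇒ 31752
q^32  k|32↦f(k): 32:32768 16:4096 8:512 4:64 2:8 1:1  a_32=37449
q^39  k|39↦f(k): 39:59319 13:2197 3:27 1:1  a_39=61544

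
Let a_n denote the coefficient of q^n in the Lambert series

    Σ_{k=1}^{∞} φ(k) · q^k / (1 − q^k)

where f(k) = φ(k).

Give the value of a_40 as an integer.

[q^40] φ(40)=16,φ(20)=8,φ(10)=4,φ(8)=4,φ(5)=4,φ(4)=2,φ(2)=1,φ(1)=1 ⇒ 40

a_40 = 40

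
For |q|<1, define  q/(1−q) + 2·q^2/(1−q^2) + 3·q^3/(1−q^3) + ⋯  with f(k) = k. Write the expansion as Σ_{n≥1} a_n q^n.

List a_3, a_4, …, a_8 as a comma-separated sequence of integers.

n=3: 1·3 3·1  f→[1+3]=4
d|4:{4,2,1}  Σf=4+2+1=7
n=5: 1·5 5·1  f→[1+5]=6
d|6:{6,3,2,1}  Σf=6+3+2+1=12
d|7:{1,7}  Σf=1+7=8
[q^8] f(1)=1,f(2)=2,f(4)=4,f(8)=8 ⇒ 15

4, 7, 6, 12, 8, 15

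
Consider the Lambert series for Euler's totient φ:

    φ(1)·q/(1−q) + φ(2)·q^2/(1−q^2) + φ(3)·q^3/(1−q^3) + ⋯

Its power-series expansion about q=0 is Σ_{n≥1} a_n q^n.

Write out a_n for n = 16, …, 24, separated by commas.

q^16  k|16↦φ(k): 16:8 8:4 4:2 2:1 1:1  a_16=16
d|17:{1,17}  Σφ=1+16=17
d|18:{18,9,6,3,2,1}  Σφ=6+6+2+2+1+1=18
n=19: 19·1 1·19  φ→[18+1]=19
n=20: 1·20 2·10 4·5 5·4 10·2 20·1  φ→[1+1+2+4+4+8]=20
n=21: 1·21 3·7 7·3 21·1  φ→[1+2+6+12]=21
n=22: 1·22 2·11 11·2 22·1  φ→[1+1+10+10]=22
n=23: 23·1 1·23  φ→[22+1]=23
[q^24] φ(24)=8,φ(12)=4,φ(8)=4,φ(6)=2,φ(4)=2,φ(3)=2,φ(2)=1,φ(1)=1 ⇒ 24

16, 17, 18, 19, 20, 21, 22, 23, 24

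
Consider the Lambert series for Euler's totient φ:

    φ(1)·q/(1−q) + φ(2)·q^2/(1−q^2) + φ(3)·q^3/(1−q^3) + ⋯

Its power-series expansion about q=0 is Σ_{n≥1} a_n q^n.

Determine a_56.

q^56  k|56↦φ(k): 56:24 28:12 14:6 8:4 7:6 4:2 2:1 1:1  a_56=56

a_56 = 56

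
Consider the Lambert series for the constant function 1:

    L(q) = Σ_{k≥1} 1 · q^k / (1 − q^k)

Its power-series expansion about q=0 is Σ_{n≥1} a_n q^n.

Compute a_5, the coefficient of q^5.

a_5 = 2

d|5:{1,5}  Σf=1+1=2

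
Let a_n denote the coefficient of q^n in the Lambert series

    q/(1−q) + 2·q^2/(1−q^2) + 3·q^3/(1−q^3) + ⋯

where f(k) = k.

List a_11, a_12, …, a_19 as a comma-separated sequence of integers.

12, 28, 14, 24, 24, 31, 18, 39, 20

n=11: 11·1 1·11  f→[11+1]=12
n=12: 1·12 2·6 3·4 4·3 6·2 12·1  f→[1+2+3+4+6+12]=28
d|13:{13,1}  Σf=13+1=14
q^14  k|14↦f(k): 14:14 7:7 2:2 1:1  a_14=24
d|15:{15,5,3,1}  Σf=15+5+3+1=24
d|16:{16,8,4,2,1}  Σf=16+8+4+2+1=31
d|17:{1,17}  Σf=1+17=18
d|18:{1,2,3,6,9,18}  Σf=1+2+3+6+9+18=39
n=19: 1·19 19·1  f→[1+19]=20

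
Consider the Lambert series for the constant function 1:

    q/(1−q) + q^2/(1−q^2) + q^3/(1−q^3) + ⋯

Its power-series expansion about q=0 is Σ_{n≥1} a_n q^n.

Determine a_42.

a_42 = 8

[q^42] f(1)=1,f(2)=1,f(3)=1,f(6)=1,f(7)=1,f(14)=1,f(21)=1,f(42)=1 ⇒ 8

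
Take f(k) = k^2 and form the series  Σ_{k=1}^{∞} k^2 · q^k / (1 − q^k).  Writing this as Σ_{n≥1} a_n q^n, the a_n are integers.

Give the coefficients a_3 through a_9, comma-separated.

10, 21, 26, 50, 50, 85, 91

d|3:{1,3}  Σf=1+9=10
n=4: 1·4 2·2 4·1  f→[1+4+16]=21
[q^5] f(5)=25,f(1)=1 ⇒ 26
[q^6] f(6)=36,f(3)=9,f(2)=4,f(1)=1 ⇒ 50
n=7: 1·7 7·1  f→[1+49]=50
d|8:{1,2,4,8}  Σf=1+4+16+64=85
n=9: 9·1 3·3 1·9  f→[81+9+1]=91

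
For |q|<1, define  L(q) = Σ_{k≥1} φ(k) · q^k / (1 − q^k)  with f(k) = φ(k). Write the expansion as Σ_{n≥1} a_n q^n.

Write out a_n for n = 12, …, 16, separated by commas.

[q^12] φ(1)=1,φ(2)=1,φ(3)=2,φ(4)=2,φ(6)=2,φ(12)=4 ⇒ 12
[q^13] φ(13)=12,φ(1)=1 ⇒ 13
d|14:{1,2,7,14}  Σφ=1+1+6+6=14
n=15: 1·15 3·5 5·3 15·1  φ→[1+2+4+8]=15
n=16: 1·16 2·8 4·4 8·2 16·1  φ→[1+1+2+4+8]=16

12, 13, 14, 15, 16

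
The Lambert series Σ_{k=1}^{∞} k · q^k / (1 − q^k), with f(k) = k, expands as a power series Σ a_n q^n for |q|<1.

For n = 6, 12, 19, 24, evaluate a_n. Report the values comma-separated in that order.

n=6: 1·6 2·3 3·2 6·1  f→[1+2+3+6]=12
[q^12] f(12)=12,f(6)=6,f(4)=4,f(3)=3,f(2)=2,f(1)=1 ⇒ 28
d|19:{1,19}  Σf=1+19=20
[q^24] f(24)=24,f(12)=12,f(8)=8,f(6)=6,f(4)=4,f(3)=3,f(2)=2,f(1)=1 ⇒ 60

12, 28, 20, 60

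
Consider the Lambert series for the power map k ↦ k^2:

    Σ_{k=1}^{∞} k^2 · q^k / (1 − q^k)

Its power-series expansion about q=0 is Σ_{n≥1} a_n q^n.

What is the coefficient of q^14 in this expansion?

d|14:{14,7,2,1}  Σf=196+49+4+1=250

a_14 = 250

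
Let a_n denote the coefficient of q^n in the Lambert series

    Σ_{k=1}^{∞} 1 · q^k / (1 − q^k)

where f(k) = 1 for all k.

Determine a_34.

n=34: 34·1 17·2 2·17 1·34  f→[1+1+1+1]=4

a_34 = 4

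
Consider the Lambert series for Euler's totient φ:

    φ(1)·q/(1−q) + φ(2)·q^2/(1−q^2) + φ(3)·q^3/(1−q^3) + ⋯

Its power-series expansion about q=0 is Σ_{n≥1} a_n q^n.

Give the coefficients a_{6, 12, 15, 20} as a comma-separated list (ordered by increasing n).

q^6  k|6↦φ(k): 1:1 2:1 3:2 6:2  a_6=6
q^12  k|12↦φ(k): 1:1 2:1 3:2 4:2 6:2 12:4  a_12=12
n=15: 15·1 5·3 3·5 1·15  φ→[8+4+2+1]=15
d|20:{1,2,4,5,10,20}  Σφ=1+1+2+4+4+8=20

6, 12, 15, 20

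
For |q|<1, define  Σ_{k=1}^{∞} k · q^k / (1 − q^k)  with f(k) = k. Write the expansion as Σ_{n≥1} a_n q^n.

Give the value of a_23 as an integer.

q^23  k|23↦f(k): 23:23 1:1  a_23=24

a_23 = 24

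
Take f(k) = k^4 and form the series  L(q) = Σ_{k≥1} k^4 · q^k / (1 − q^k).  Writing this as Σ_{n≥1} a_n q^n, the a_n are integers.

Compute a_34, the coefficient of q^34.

[q^34] f(34)=1336336,f(17)=83521,f(2)=16,f(1)=1 ⇒ 1419874

a_34 = 1419874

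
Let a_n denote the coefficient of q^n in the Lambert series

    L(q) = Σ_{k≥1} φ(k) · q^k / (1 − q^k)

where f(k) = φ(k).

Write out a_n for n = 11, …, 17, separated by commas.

[q^11] φ(11)=10,φ(1)=1 ⇒ 11
n=12: 1·12 2·6 3·4 4·3 6·2 12·1  φ→[1+1+2+2+2+4]=12
n=13: 1·13 13·1  φ→[1+12]=13
q^14  k|14↦φ(k): 1:1 2:1 7:6 14:6  a_14=14
[q^15] φ(1)=1,φ(3)=2,φ(5)=4,φ(15)=8 ⇒ 15
d|16:{1,2,4,8,16}  Σφ=1+1+2+4+8=16
q^17  k|17↦φ(k): 1:1 17:16  a_17=17

11, 12, 13, 14, 15, 16, 17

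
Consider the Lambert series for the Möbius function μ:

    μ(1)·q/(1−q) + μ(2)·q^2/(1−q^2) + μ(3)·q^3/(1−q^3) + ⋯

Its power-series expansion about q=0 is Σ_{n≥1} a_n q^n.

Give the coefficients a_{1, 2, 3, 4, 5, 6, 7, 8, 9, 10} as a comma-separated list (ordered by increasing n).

q^1  k|1↦μ(k): 1:1  a_1=1
n=2: 2·1 1·2  μ→[(-1)+1]=0
n=3: 1·3 3·1  μ→[1+(-1)]=0
d|4:{4,2,1}  Σμ=0+(-1)+1=0
q^5  k|5↦μ(k): 1:1 5:-1  a_5=0
q^6  k|6↦μ(k): 6:1 3:-1 2:-1 1:1  a_6=0
[q^7] μ(1)=1,μ(7)=-1 ⇒ 0
[q^8] μ(1)=1,μ(2)=-1,μ(4)=0,μ(8)=0 ⇒ 0
q^9  k|9↦μ(k): 1:1 3:-1 9:0  a_9=0
d|10:{1,2,5,10}  Σμ=1+(-1)+(-1)+1=0

1, 0, 0, 0, 0, 0, 0, 0, 0, 0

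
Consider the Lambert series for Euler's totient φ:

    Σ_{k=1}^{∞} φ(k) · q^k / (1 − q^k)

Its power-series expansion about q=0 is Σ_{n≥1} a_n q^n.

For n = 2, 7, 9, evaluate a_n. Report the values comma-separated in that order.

q^2  k|2↦φ(k): 2:1 1:1  a_2=2
q^7  k|7↦φ(k): 7:6 1:1  a_7=7
q^9  k|9↦φ(k): 9:6 3:2 1:1  a_9=9

2, 7, 9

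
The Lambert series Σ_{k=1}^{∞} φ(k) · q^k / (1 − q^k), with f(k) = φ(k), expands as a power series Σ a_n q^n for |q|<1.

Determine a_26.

[q^26] φ(26)=12,φ(13)=12,φ(2)=1,φ(1)=1 ⇒ 26

a_26 = 26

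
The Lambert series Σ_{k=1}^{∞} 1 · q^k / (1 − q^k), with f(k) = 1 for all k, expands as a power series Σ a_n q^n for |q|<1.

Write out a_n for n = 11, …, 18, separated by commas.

2, 6, 2, 4, 4, 5, 2, 6

n=11: 11·1 1·11  f→[1+1]=2
d|12:{12,6,4,3,2,1}  Σf=1+1+1+1+1+1=6
d|13:{1,13}  Σf=1+1=2
q^14  k|14↦f(k): 14:1 7:1 2:1 1:1  a_14=4
[q^15] f(15)=1,f(5)=1,f(3)=1,f(1)=1 ⇒ 4
n=16: 16·1 8·2 4·4 2·8 1·16  f→[1+1+1+1+1]=5
[q^17] f(17)=1,f(1)=1 ⇒ 2
q^18  k|18↦f(k): 18:1 9:1 6:1 3:1 2:1 1:1  a_18=6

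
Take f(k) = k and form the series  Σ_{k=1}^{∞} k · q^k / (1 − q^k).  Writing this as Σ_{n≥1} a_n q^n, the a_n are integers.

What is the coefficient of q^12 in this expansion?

a_12 = 28

q^12  k|12↦f(k): 1:1 2:2 3:3 4:4 6:6 12:12  a_12=28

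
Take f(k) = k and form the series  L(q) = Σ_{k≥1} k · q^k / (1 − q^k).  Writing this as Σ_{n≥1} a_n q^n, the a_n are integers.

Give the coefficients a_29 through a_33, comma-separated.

30, 72, 32, 63, 48

d|29:{29,1}  Σf=29+1=30
d|30:{30,15,10,6,5,3,2,1}  Σf=30+15+10+6+5+3+2+1=72
d|31:{31,1}  Σf=31+1=32
q^32  k|32↦f(k): 1:1 2:2 4:4 8:8 16:16 32:32  a_32=63
q^33  k|33↦f(k): 33:33 11:11 3:3 1:1  a_33=48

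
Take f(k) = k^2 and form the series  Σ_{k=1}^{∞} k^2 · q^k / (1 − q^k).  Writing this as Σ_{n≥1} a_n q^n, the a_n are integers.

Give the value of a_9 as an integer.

a_9 = 91

d|9:{9,3,1}  Σf=81+9+1=91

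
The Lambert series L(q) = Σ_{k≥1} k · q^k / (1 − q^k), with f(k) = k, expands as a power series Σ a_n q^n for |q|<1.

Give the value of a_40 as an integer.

[q^40] f(40)=40,f(20)=20,f(10)=10,f(8)=8,f(5)=5,f(4)=4,f(2)=2,f(1)=1 ⇒ 90

a_40 = 90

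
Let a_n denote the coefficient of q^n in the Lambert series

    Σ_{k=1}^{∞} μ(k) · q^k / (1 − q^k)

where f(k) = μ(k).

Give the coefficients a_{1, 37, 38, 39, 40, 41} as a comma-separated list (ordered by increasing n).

q^1  k|1↦μ(k): 1:1  a_1=1
n=37: 37·1 1·37  μ→[(-1)+1]=0
n=38: 1·38 2·19 19·2 38·1  μ→[1+(-1)+(-1)+1]=0
q^39  k|39↦μ(k): 1:1 3:-1 13:-1 39:1  a_39=0
q^40  k|40↦μ(k): 1:1 2:-1 4:0 5:-1 8:0 10:1 20:0 40:0  a_40=0
d|41:{1,41}  Σμ=1+(-1)=0

1, 0, 0, 0, 0, 0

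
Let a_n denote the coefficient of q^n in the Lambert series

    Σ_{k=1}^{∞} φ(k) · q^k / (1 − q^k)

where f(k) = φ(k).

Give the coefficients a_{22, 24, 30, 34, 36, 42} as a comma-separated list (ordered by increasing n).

[q^22] φ(22)=10,φ(11)=10,φ(2)=1,φ(1)=1 ⇒ 22
[q^24] φ(1)=1,φ(2)=1,φ(3)=2,φ(4)=2,φ(6)=2,φ(8)=4,φ(12)=4,φ(24)=8 ⇒ 24
d|30:{1,2,3,5,6,10,15,30}  Σφ=1+1+2+4+2+4+8+8=30
q^34  k|34↦φ(k): 1:1 2:1 17:16 34:16  a_34=34
d|36:{36,18,12,9,6,4,3,2,1}  Σφ=12+6+4+6+2+2+2+1+1=36
[q^42] φ(1)=1,φ(2)=1,φ(3)=2,φ(6)=2,φ(7)=6,φ(14)=6,φ(21)=12,φ(42)=12 ⇒ 42

22, 24, 30, 34, 36, 42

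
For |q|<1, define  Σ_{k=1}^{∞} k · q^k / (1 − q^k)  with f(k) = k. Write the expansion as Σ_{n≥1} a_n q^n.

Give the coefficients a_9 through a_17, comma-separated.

n=9: 1·9 3·3 9·1  f→[1+3+9]=13
[q^10] f(1)=1,f(2)=2,f(5)=5,f(10)=10 ⇒ 18
n=11: 1·11 11·1  f→[1+11]=12
q^12  k|12↦f(k): 1:1 2:2 3:3 4:4 6:6 12:12  a_12=28
q^13  k|13↦f(k): 1:1 13:13  a_13=14
n=14: 14·1 7·2 2·7 1·14  f→[14+7+2+1]=24
[q^15] f(1)=1,f(3)=3,f(5)=5,f(15)=15 ⇒ 24
q^16  k|16↦f(k): 1:1 2:2 4:4 8:8 16:16  a_16=31
d|17:{17,1}  Σf=17+1=18

13, 18, 12, 28, 14, 24, 24, 31, 18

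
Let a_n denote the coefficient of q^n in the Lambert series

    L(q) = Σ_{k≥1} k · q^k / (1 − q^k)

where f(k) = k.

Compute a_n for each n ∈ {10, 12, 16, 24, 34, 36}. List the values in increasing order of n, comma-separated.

18, 28, 31, 60, 54, 91

d|10:{1,2,5,10}  Σf=1+2+5+10=18
n=12: 1·12 2·6 3·4 4·3 6·2 12·1  f→[1+2+3+4+6+12]=28
d|16:{16,8,4,2,1}  Σf=16+8+4+2+1=31
n=24: 1·24 2·12 3·8 4·6 6·4 8·3 12·2 24·1  f→[1+2+3+4+6+8+12+24]=60
n=34: 1·34 2·17 17·2 34·1  f→[1+2+17+34]=54
d|36:{1,2,3,4,6,9,12,18,36}  Σf=1+2+3+4+6+9+12+18+36=91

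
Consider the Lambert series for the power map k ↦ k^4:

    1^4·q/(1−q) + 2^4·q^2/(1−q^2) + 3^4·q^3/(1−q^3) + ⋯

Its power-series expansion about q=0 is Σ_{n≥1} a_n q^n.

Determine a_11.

a_11 = 14642

d|11:{11,1}  Σf=14641+1=14642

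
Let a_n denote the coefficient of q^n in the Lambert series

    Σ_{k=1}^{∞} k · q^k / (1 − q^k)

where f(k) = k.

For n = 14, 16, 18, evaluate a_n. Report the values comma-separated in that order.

d|14:{1,2,7,14}  Σf=1+2+7+14=24
n=16: 1·16 2·8 4·4 8·2 16·1  f→[1+2+4+8+16]=31
q^18  k|18↦f(k): 18:18 9:9 6:6 3:3 2:2 1:1  a_18=39

24, 31, 39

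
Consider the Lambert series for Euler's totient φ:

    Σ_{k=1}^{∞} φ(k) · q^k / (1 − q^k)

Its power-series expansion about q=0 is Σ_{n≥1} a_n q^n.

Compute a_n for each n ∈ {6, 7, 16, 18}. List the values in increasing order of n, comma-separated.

n=6: 1·6 2·3 3·2 6·1  φ→[1+1+2+2]=6
q^7  k|7↦φ(k): 7:6 1:1  a_7=7
[q^16] φ(1)=1,φ(2)=1,φ(4)=2,φ(8)=4,φ(16)=8 ⇒ 16
d|18:{1,2,3,6,9,18}  Σφ=1+1+2+2+6+6=18

6, 7, 16, 18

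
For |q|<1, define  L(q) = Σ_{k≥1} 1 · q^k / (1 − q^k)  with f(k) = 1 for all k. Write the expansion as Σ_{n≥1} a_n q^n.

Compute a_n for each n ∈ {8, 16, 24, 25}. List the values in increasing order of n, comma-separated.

4, 5, 8, 3

n=8: 8·1 4·2 2·4 1·8  f→[1+1+1+1]=4
[q^16] f(1)=1,f(2)=1,f(4)=1,f(8)=1,f(16)=1 ⇒ 5
[q^24] f(1)=1,f(2)=1,f(3)=1,f(4)=1,f(6)=1,f(8)=1,f(12)=1,f(24)=1 ⇒ 8
d|25:{1,5,25}  Σf=1+1+1=3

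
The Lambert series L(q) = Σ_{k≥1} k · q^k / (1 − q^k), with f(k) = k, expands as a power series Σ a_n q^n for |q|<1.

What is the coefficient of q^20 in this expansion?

[q^20] f(1)=1,f(2)=2,f(4)=4,f(5)=5,f(10)=10,f(20)=20 ⇒ 42

a_20 = 42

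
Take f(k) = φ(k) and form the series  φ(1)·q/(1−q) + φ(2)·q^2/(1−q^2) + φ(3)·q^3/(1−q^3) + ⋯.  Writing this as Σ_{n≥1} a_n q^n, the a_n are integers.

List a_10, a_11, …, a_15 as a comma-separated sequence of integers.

n=10: 10·1 5·2 2·5 1·10  φ→[4+4+1+1]=10
n=11: 11·1 1·11  φ→[10+1]=11
n=12: 12·1 6·2 4·3 3·4 2·6 1·12  φ→[4+2+2+2+1+1]=12
q^13  k|13↦φ(k): 1:1 13:12  a_13=13
n=14: 14·1 7·2 2·7 1·14  φ→[6+6+1+1]=14
q^15  k|15↦φ(k): 15:8 5:4 3:2 1:1  a_15=15

10, 11, 12, 13, 14, 15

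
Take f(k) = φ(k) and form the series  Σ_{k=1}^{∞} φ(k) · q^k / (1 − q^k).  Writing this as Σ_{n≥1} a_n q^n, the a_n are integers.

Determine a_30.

[q^30] φ(30)=8,φ(15)=8,φ(10)=4,φ(6)=2,φ(5)=4,φ(3)=2,φ(2)=1,φ(1)=1 ⇒ 30

a_30 = 30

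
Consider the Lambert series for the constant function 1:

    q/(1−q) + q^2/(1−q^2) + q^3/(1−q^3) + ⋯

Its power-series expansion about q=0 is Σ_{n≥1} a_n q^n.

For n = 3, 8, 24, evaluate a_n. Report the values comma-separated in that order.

n=3: 1·3 3·1  f→[1+1]=2
[q^8] f(1)=1,f(2)=1,f(4)=1,f(8)=1 ⇒ 4
n=24: 1·24 2·12 3·8 4·6 6·4 8·3 12·2 24·1  f→[1+1+1+1+1+1+1+1]=8

2, 4, 8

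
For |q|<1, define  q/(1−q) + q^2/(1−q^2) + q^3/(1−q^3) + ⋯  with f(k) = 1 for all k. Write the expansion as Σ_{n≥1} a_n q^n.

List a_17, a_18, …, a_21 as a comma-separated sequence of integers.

n=17: 1·17 17·1  f→[1+1]=2
d|18:{1,2,3,6,9,18}  Σf=1+1+1+1+1+1=6
n=19: 19·1 1·19  f→[1+1]=2
q^20  k|20↦f(k): 1:1 2:1 4:1 5:1 10:1 20:1  a_20=6
n=21: 1·21 3·7 7·3 21·1  f→[1+1+1+1]=4

2, 6, 2, 6, 4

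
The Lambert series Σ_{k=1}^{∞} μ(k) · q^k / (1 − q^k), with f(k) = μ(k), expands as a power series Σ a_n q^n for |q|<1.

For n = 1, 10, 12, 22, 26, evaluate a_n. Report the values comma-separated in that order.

1, 0, 0, 0, 0

q^1  k|1↦μ(k): 1:1  a_1=1
[q^10] μ(10)=1,μ(5)=-1,μ(2)=-1,μ(1)=1 ⇒ 0
d|12:{12,6,4,3,2,1}  Σμ=0+1+0+(-1)+(-1)+1=0
[q^22] μ(1)=1,μ(2)=-1,μ(11)=-1,μ(22)=1 ⇒ 0
[q^26] μ(1)=1,μ(2)=-1,μ(13)=-1,μ(26)=1 ⇒ 0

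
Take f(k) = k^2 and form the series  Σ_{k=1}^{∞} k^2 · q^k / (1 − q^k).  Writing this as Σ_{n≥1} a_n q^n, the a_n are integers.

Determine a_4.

a_4 = 21

d|4:{1,2,4}  Σf=1+4+16=21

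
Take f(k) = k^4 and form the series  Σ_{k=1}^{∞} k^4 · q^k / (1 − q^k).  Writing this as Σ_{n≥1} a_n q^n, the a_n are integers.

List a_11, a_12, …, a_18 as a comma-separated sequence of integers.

14642, 22386, 28562, 40834, 51332, 69905, 83522, 112931

[q^11] f(1)=1,f(11)=14641 ⇒ 14642
d|12:{1,2,3,4,6,12}  Σf=1+16+81+256+1296+20736=22386
q^13  k|13↦f(k): 1:1 13:28561  a_13=28562
d|14:{1,2,7,14}  Σf=1+16+2401+38416=40834
d|15:{1,3,5,15}  Σf=1+81+625+50625=51332
d|16:{1,2,4,8,16}  Σf=1+16+256+4096+65536=69905
q^17  k|17↦f(k): 17:83521 1:1  a_17=83522
n=18: 1·18 2·9 3·6 6·3 9·2 18·1  f→[1+16+81+1296+6561+104976]=112931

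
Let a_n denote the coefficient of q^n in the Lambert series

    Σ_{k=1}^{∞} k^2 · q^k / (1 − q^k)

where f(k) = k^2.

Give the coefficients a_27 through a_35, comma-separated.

d|27:{1,3,9,27}  Σf=1+9+81+729=820
d|28:{1,2,4,7,14,28}  Σf=1+4+16+49+196+784=1050
n=29: 1·29 29·1  f→[1+841]=842
d|30:{30,15,10,6,5,3,2,1}  Σf=900+225+100+36+25+9+4+1=1300
d|31:{1,31}  Σf=1+961=962
[q^32] f(32)=1024,f(16)=256,f(8)=64,f(4)=16,f(2)=4,f(1)=1 ⇒ 1365
[q^33] f(33)=1089,f(11)=121,f(3)=9,f(1)=1 ⇒ 1220
q^34  k|34↦f(k): 1:1 2:4 17:289 34:1156  a_34=1450
d|35:{1,5,7,35}  Σf=1+25+49+1225=1300

820, 1050, 842, 1300, 962, 1365, 1220, 1450, 1300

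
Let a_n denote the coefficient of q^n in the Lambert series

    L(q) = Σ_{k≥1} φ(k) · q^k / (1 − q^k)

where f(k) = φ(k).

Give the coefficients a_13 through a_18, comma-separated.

[q^13] φ(1)=1,φ(13)=12 ⇒ 13
[q^14] φ(14)=6,φ(7)=6,φ(2)=1,φ(1)=1 ⇒ 14
n=15: 1·15 3·5 5·3 15·1  φ→[1+2+4+8]=15
q^16  k|16↦φ(k): 1:1 2:1 4:2 8:4 16:8  a_16=16
[q^17] φ(1)=1,φ(17)=16 ⇒ 17
[q^18] φ(1)=1,φ(2)=1,φ(3)=2,φ(6)=2,φ(9)=6,φ(18)=6 ⇒ 18

13, 14, 15, 16, 17, 18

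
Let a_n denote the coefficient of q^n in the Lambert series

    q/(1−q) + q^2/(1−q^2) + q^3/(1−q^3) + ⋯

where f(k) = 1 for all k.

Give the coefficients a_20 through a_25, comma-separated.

n=20: 1·20 2·10 4·5 5·4 10·2 20·1  f→[1+1+1+1+1+1]=6
n=21: 21·1 7·3 3·7 1·21  f→[1+1+1+1]=4
d|22:{22,11,2,1}  Σf=1+1+1+1=4
d|23:{23,1}  Σf=1+1=2
q^24  k|24↦f(k): 1:1 2:1 3:1 4:1 6:1 8:1 12:1 24:1  a_24=8
[q^25] f(1)=1,f(5)=1,f(25)=1 ⇒ 3

6, 4, 4, 2, 8, 3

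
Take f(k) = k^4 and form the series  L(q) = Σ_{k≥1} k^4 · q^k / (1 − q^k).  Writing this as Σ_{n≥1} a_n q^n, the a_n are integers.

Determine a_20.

a_20 = 170898

d|20:{1,2,4,5,10,20}  Σf=1+16+256+625+10000+160000=170898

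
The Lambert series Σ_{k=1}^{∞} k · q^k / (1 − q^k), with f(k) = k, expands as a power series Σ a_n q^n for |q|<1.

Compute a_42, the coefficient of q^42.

a_42 = 96

n=42: 1·42 2·21 3·14 6·7 7·6 14·3 21·2 42·1  f→[1+2+3+6+7+14+21+42]=96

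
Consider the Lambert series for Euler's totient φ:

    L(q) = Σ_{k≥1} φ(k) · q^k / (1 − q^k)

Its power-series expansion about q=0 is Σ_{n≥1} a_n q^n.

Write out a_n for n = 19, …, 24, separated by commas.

d|19:{1,19}  Σφ=1+18=19
[q^20] φ(1)=1,φ(2)=1,φ(4)=2,φ(5)=4,φ(10)=4,φ(20)=8 ⇒ 20
n=21: 21·1 7·3 3·7 1·21  φ→[12+6+2+1]=21
[q^22] φ(1)=1,φ(2)=1,φ(11)=10,φ(22)=10 ⇒ 22
d|23:{23,1}  Σφ=22+1=23
q^24  k|24↦φ(k): 1:1 2:1 3:2 4:2 6:2 8:4 12:4 24:8  a_24=24

19, 20, 21, 22, 23, 24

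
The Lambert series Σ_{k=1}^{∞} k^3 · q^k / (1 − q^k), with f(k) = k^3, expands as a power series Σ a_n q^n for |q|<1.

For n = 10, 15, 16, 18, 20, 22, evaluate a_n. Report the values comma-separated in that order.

1134, 3528, 4681, 6813, 9198, 11988

n=10: 1·10 2·5 5·2 10·1  f→[1+8+125+1000]=1134
q^15  k|15↦f(k): 1:1 3:27 5:125 15:3375  a_15=3528
d|16:{1,2,4,8,16}  Σf=1+8+64+512+4096=4681
n=18: 1·18 2·9 3·6 6·3 9·2 18·1  f→[1+8+27+216+729+5832]=6813
q^20  k|20↦f(k): 1:1 2:8 4:64 5:125 10:1000 20:8000  a_20=9198
n=22: 22·1 11·2 2·11 1·22  f→[10648+1331+8+1]=11988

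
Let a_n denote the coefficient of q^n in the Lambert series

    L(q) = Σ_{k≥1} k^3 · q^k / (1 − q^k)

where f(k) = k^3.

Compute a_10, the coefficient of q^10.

a_10 = 1134

[q^10] f(1)=1,f(2)=8,f(5)=125,f(10)=1000 ⇒ 1134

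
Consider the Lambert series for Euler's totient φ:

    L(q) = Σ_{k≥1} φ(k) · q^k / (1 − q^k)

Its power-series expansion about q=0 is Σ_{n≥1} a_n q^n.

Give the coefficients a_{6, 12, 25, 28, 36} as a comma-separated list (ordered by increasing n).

[q^6] φ(6)=2,φ(3)=2,φ(2)=1,φ(1)=1 ⇒ 6
[q^12] φ(1)=1,φ(2)=1,φ(3)=2,φ(4)=2,φ(6)=2,φ(12)=4 ⇒ 12
d|25:{25,5,1}  Σφ=20+4+1=25
[q^28] φ(1)=1,φ(2)=1,φ(4)=2,φ(7)=6,φ(14)=6,φ(28)=12 ⇒ 28
d|36:{36,18,12,9,6,4,3,2,1}  Σφ=12+6+4+6+2+2+2+1+1=36

6, 12, 25, 28, 36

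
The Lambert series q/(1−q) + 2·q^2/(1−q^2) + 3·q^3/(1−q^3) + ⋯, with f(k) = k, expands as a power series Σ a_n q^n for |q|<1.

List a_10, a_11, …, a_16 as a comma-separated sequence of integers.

q^10  k|10↦f(k): 10:10 5:5 2:2 1:1  a_10=18
n=11: 11·1 1·11  f→[11+1]=12
[q^12] f(1)=1,f(2)=2,f(3)=3,f(4)=4,f(6)=6,f(12)=12 ⇒ 28
[q^13] f(13)=13,f(1)=1 ⇒ 14
n=14: 1·14 2·7 7·2 14·1  f→[1+2+7+14]=24
q^15  k|15↦f(k): 15:15 5:5 3:3 1:1  a_15=24
n=16: 1·16 2·8 4·4 8·2 16·1  f→[1+2+4+8+16]=31

18, 12, 28, 14, 24, 24, 31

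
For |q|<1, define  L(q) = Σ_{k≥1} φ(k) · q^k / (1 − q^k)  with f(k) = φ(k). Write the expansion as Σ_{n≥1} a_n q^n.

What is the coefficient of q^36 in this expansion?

[q^36] φ(1)=1,φ(2)=1,φ(3)=2,φ(4)=2,φ(6)=2,φ(9)=6,φ(12)=4,φ(18)=6,φ(36)=12 ⇒ 36

a_36 = 36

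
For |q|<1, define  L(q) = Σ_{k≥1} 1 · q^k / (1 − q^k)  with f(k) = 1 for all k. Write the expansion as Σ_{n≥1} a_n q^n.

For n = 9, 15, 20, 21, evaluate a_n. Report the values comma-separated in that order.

[q^9] f(1)=1,f(3)=1,f(9)=1 ⇒ 3
d|15:{15,5,3,1}  Σf=1+1+1+1=4
q^20  k|20↦f(k): 1:1 2:1 4:1 5:1 10:1 20:1  a_20=6
[q^21] f(21)=1,f(7)=1,f(3)=1,f(1)=1 ⇒ 4

3, 4, 6, 4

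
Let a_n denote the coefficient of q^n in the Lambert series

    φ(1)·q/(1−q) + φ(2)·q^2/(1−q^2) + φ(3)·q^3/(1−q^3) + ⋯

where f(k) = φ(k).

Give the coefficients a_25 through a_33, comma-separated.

d|25:{25,5,1}  Σφ=20+4+1=25
q^26  k|26↦φ(k): 1:1 2:1 13:12 26:12  a_26=26
q^27  k|27↦φ(k): 27:18 9:6 3:2 1:1  a_27=27
[q^28] φ(28)=12,φ(14)=6,φ(7)=6,φ(4)=2,φ(2)=1,φ(1)=1 ⇒ 28
q^29  k|29↦φ(k): 1:1 29:28  a_29=29
n=30: 1·30 2·15 3·10 5·6 6·5 10·3 15·2 30·1  φ→[1+1+2+4+2+4+8+8]=30
[q^31] φ(1)=1,φ(31)=30 ⇒ 31
q^32  k|32↦φ(k): 32:16 16:8 8:4 4:2 2:1 1:1  a_32=32
q^33  k|33↦φ(k): 33:20 11:10 3:2 1:1  a_33=33

25, 26, 27, 28, 29, 30, 31, 32, 33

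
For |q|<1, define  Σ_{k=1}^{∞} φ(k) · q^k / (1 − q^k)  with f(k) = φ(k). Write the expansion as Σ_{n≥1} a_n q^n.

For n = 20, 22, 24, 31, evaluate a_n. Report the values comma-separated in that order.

[q^20] φ(20)=8,φ(10)=4,φ(5)=4,φ(4)=2,φ(2)=1,φ(1)=1 ⇒ 20
n=22: 22·1 11·2 2·11 1·22  φ→[10+10+1+1]=22
d|24:{24,12,8,6,4,3,2,1}  Σφ=8+4+4+2+2+2+1+1=24
[q^31] φ(1)=1,φ(31)=30 ⇒ 31

20, 22, 24, 31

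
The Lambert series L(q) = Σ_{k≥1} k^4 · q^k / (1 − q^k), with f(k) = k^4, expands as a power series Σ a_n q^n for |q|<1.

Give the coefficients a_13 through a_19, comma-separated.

28562, 40834, 51332, 69905, 83522, 112931, 130322

n=13: 13·1 1·13  f→[28561+1]=28562
d|14:{1,2,7,14}  Σf=1+16+2401+38416=40834
d|15:{1,3,5,15}  Σf=1+81+625+50625=51332
n=16: 16·1 8·2 4·4 2·8 1·16  f→[65536+4096+256+16+1]=69905
d|17:{17,1}  Σf=83521+1=83522
[q^18] f(18)=104976,f(9)=6561,f(6)=1296,f(3)=81,f(2)=16,f(1)=1 ⇒ 112931
n=19: 19·1 1·19  f→[130321+1]=130322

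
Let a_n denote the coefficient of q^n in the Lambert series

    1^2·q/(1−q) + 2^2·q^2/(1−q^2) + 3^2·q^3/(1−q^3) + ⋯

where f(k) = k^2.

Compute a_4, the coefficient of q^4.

n=4: 1·4 2·2 4·1  f→[1+4+16]=21

a_4 = 21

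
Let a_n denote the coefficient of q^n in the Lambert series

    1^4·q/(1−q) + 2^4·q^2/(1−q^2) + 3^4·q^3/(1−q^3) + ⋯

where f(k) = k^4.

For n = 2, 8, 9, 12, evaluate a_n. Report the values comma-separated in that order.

d|2:{2,1}  Σf=16+1=17
n=8: 8·1 4·2 2·4 1·8  f→[4096+256+16+1]=4369
q^9  k|9↦f(k): 9:6561 3:81 1:1  a_9=6643
n=12: 1·12 2·6 3·4 4·3 6·2 12·1  f→[1+16+81+256+1296+20736]=22386

17, 4369, 6643, 22386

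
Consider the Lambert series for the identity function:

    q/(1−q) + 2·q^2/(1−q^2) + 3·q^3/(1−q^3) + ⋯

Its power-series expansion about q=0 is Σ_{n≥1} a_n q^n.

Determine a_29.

n=29: 1·29 29·1  f→[1+29]=30

a_29 = 30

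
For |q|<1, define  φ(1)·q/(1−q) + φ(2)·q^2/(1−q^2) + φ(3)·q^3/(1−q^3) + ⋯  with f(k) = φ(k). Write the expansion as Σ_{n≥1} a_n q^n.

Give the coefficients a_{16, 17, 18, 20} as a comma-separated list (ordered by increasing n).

d|16:{1,2,4,8,16}  Σφ=1+1+2+4+8=16
q^17  k|17↦φ(k): 17:16 1:1  a_17=17
n=18: 1·18 2·9 3·6 6·3 9·2 18·1  φ→[1+1+2+2+6+6]=18
q^20  k|20↦φ(k): 1:1 2:1 4:2 5:4 10:4 20:8  a_20=20

16, 17, 18, 20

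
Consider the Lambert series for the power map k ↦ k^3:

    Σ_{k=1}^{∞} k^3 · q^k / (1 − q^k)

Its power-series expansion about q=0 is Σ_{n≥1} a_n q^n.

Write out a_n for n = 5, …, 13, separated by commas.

126, 252, 344, 585, 757, 1134, 1332, 2044, 2198

n=5: 5·1 1·5  f→[125+1]=126
d|6:{1,2,3,6}  Σf=1+8+27+216=252
n=7: 7·1 1·7  f→[343+1]=344
n=8: 8·1 4·2 2·4 1·8  f→[512+64+8+1]=585
n=9: 1·9 3·3 9·1  f→[1+27+729]=757
n=10: 10·1 5·2 2·5 1·10  f→[1000+125+8+1]=1134
[q^11] f(1)=1,f(11)=1331 ⇒ 1332
q^12  k|12↦f(k): 1:1 2:8 3:27 4:64 6:216 12:1728  a_12=2044
q^13  k|13↦f(k): 1:1 13:2197  a_13=2198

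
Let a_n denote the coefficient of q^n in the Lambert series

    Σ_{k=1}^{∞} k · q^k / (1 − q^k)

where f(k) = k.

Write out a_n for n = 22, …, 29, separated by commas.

36, 24, 60, 31, 42, 40, 56, 30

d|22:{22,11,2,1}  Σf=22+11+2+1=36
n=23: 1·23 23·1  f→[1+23]=24
n=24: 1·24 2·12 3·8 4·6 6·4 8·3 12·2 24·1  f→[1+2+3+4+6+8+12+24]=60
[q^25] f(1)=1,f(5)=5,f(25)=25 ⇒ 31
n=26: 1·26 2·13 13·2 26·1  f→[1+2+13+26]=42
d|27:{1,3,9,27}  Σf=1+3+9+27=40
n=28: 28·1 14·2 7·4 4·7 2·14 1·28  f→[28+14+7+4+2+1]=56
n=29: 29·1 1·29  f→[29+1]=30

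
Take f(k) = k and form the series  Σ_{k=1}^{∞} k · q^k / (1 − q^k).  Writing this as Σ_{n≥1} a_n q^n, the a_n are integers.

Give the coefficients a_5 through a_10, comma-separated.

6, 12, 8, 15, 13, 18

[q^5] f(1)=1,f(5)=5 ⇒ 6
[q^6] f(6)=6,f(3)=3,f(2)=2,f(1)=1 ⇒ 12
d|7:{7,1}  Σf=7+1=8
q^8  k|8↦f(k): 1:1 2:2 4:4 8:8  a_8=15
[q^9] f(9)=9,f(3)=3,f(1)=1 ⇒ 13
n=10: 1·10 2·5 5·2 10·1  f→[1+2+5+10]=18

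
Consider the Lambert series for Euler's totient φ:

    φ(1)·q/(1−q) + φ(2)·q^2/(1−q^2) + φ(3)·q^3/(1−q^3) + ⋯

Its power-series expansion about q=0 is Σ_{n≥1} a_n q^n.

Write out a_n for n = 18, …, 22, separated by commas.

n=18: 18·1 9·2 6·3 3·6 2·9 1·18  φ→[6+6+2+2+1+1]=18
n=19: 19·1 1·19  φ→[18+1]=19
d|20:{20,10,5,4,2,1}  Σφ=8+4+4+2+1+1=20
n=21: 21·1 7·3 3·7 1·21  φ→[12+6+2+1]=21
[q^22] φ(22)=10,φ(11)=10,φ(2)=1,φ(1)=1 ⇒ 22

18, 19, 20, 21, 22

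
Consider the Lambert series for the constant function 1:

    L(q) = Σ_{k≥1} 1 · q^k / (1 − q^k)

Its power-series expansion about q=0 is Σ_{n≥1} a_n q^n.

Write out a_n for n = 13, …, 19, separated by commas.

n=13: 1·13 13·1  f→[1+1]=2
n=14: 1·14 2·7 7·2 14·1  f→[1+1+1+1]=4
[q^15] f(15)=1,f(5)=1,f(3)=1,f(1)=1 ⇒ 4
[q^16] f(1)=1,f(2)=1,f(4)=1,f(8)=1,f(16)=1 ⇒ 5
n=17: 1·17 17·1  f→[1+1]=2
n=18: 1·18 2·9 3·6 6·3 9·2 18·1  f→[1+1+1+1+1+1]=6
d|19:{1,19}  Σf=1+1=2

2, 4, 4, 5, 2, 6, 2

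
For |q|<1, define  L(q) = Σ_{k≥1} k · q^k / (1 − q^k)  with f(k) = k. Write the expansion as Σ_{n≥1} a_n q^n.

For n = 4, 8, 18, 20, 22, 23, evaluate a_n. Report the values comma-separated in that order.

d|4:{4,2,1}  Σf=4+2+1=7
n=8: 1·8 2·4 4·2 8·1  f→[1+2+4+8]=15
d|18:{18,9,6,3,2,1}  Σf=18+9+6+3+2+1=39
d|20:{1,2,4,5,10,20}  Σf=1+2+4+5+10+20=42
[q^22] f(22)=22,f(11)=11,f(2)=2,f(1)=1 ⇒ 36
n=23: 23·1 1·23  f→[23+1]=24

7, 15, 39, 42, 36, 24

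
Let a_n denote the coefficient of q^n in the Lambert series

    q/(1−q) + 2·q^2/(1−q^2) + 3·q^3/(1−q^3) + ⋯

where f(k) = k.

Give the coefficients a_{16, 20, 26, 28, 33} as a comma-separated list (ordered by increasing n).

31, 42, 42, 56, 48

q^16  k|16↦f(k): 1:1 2:2 4:4 8:8 16:16  a_16=31
n=20: 1·20 2·10 4·5 5·4 10·2 20·1  f→[1+2+4+5+10+20]=42
d|26:{26,13,2,1}  Σf=26+13+2+1=42
[q^28] f(28)=28,f(14)=14,f(7)=7,f(4)=4,f(2)=2,f(1)=1 ⇒ 56
q^33  k|33↦f(k): 1:1 3:3 11:11 33:33  a_33=48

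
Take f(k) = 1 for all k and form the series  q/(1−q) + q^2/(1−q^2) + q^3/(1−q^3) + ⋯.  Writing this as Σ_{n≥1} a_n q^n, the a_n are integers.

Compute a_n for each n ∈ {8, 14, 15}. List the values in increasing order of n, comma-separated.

q^8  k|8↦f(k): 8:1 4:1 2:1 1:1  a_8=4
q^14  k|14↦f(k): 14:1 7:1 2:1 1:1  a_14=4
q^15  k|15↦f(k): 15:1 5:1 3:1 1:1  a_15=4

4, 4, 4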